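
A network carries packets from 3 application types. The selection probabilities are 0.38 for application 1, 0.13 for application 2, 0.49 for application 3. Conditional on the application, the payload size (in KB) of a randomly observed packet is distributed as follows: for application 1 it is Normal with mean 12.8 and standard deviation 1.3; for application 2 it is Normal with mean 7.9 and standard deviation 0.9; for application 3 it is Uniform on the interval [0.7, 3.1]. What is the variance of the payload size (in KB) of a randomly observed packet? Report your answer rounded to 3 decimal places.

26.584

Per component, 1: μ=12.8, E[X²]=165.53; 2: μ=7.9, E[X²]=63.22; 3: μ=1.9, E[X²]=4.09.
E[X] = 0.38·12.8 + 0.13·7.9 + 0.49·1.9 = 6.822.
E[X²] = 0.38·165.53 + 0.13·63.22 + 0.49·4.09 = 73.1241.
Var(X) = E[X²] − (E[X])² = 73.1241 − 46.5397 = 26.5844.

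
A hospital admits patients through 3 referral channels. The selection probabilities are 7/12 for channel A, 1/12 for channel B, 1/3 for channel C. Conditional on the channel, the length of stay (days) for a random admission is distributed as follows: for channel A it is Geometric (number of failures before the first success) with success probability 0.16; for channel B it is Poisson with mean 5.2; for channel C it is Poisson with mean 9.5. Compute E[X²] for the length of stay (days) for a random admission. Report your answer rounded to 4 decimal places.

71.1554

For each component E[X²] = Var + (mean)², giving A: 60.375; B: 32.24; C: 99.75.
Overall E[X²] = 0.583333·60.375 + 0.0833333·32.24 + 0.333333·99.75 = 71.1554.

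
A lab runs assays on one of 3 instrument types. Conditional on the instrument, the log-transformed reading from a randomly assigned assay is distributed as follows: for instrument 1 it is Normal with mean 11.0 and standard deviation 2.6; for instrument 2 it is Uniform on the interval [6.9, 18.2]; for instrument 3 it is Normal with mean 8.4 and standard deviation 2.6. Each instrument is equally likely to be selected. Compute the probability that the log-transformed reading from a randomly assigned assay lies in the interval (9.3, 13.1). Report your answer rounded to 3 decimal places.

Conditional on each instrument, P(9.3 < X < 13.1): 1: 0.533761; 2: 0.336283; 3: 0.329286.
By total probability, P(9.3 < X < 13.1) = 0.333333·0.533761 + 0.333333·0.336283 + 0.333333·0.329286 = 0.399777.

0.400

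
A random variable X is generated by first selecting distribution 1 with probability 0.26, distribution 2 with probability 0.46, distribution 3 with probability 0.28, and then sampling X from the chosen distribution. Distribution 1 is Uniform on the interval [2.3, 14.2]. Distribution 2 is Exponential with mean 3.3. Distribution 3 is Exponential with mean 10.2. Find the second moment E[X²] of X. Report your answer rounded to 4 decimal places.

For each component E[X²] = Var + (mean)², giving 1: 79.8633; 2: 21.78; 3: 208.08.
Overall E[X²] = 0.26·79.8633 + 0.46·21.78 + 0.28·208.08 = 89.0457.

89.0457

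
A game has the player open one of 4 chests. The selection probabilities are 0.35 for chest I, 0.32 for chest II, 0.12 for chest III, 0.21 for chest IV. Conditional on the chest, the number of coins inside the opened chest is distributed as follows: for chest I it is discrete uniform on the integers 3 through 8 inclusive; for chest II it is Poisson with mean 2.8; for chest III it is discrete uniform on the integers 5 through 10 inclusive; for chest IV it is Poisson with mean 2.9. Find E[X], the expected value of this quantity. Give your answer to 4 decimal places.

4.3300

Component means — I: 5.5; II: 2.8; III: 7.5; IV: 2.9.
E[X] = 0.35·5.5 + 0.32·2.8 + 0.12·7.5 + 0.21·2.9 = 4.33.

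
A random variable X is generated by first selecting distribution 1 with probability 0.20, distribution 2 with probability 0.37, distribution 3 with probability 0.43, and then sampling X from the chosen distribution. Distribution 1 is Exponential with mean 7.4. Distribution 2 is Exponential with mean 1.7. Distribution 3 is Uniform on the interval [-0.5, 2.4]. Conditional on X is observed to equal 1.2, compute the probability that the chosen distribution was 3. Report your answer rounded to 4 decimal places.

Likelihoods f(1.2 | ·): 1: 0.114906; 2: 0.290396; 3: 0.344828.
Posterior ∝ prior × likelihood. Numerator for 3: 0.43·0.344828 = 0.148276.
Normalizing constant: 0.2·0.114906 + 0.37·0.290396 + 0.43·0.344828 = 0.278703.
P(3 | observation) = 0.148276 / 0.278703 = 0.53202.

0.5320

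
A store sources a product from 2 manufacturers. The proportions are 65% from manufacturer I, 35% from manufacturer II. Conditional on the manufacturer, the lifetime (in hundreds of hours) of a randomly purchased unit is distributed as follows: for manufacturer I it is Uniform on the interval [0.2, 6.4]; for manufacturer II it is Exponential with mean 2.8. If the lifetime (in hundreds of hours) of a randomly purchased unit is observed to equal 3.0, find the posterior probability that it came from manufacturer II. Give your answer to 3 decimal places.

Likelihoods f(3.0 | ·): I: 0.16129; II: 0.122328.
Posterior ∝ prior × likelihood. Numerator for II: 0.35·0.122328 = 0.0428149.
Normalizing constant: 0.65·0.16129 + 0.35·0.122328 = 0.147654.
P(II | observation) = 0.0428149 / 0.147654 = 0.289968.

0.290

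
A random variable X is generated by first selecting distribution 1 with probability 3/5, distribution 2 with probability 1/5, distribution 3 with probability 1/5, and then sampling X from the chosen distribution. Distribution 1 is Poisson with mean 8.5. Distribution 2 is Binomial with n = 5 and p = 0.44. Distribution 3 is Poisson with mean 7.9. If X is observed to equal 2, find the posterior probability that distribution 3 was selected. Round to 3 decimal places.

Likelihoods P(X=2 | ·): 1: 0.00735029; 2: 0.339993; 3: 0.0115691.
Posterior ∝ prior × likelihood. Numerator for 3: 0.2·0.0115691 = 0.00231381.
Normalizing constant: 0.6·0.00735029 + 0.2·0.339993 + 0.2·0.0115691 = 0.0747225.
P(3 | observation) = 0.00231381 / 0.0747225 = 0.0309654.

0.031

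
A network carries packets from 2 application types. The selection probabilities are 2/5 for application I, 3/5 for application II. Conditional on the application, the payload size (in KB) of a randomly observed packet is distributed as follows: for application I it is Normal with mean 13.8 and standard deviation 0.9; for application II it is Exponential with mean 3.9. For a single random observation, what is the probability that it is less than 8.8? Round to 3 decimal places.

0.537

Conditional on each application, P(X < 8.8): I: 1.38365e-08; II: 0.895274.
By total probability, P(X < 8.8) = 0.4·1.38365e-08 + 0.6·0.895274 = 0.537165.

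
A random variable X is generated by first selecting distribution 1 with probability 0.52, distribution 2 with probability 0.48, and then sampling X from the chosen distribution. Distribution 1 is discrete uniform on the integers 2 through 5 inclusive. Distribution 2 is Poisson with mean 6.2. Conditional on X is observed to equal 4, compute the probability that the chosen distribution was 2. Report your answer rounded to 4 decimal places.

0.3157

Likelihoods P(X=4 | ·): 1: 0.25; 2: 0.124948.
Posterior ∝ prior × likelihood. Numerator for 2: 0.48·0.124948 = 0.0599751.
Normalizing constant: 0.52·0.25 + 0.48·0.124948 = 0.189975.
P(2 | observation) = 0.0599751 / 0.189975 = 0.3157.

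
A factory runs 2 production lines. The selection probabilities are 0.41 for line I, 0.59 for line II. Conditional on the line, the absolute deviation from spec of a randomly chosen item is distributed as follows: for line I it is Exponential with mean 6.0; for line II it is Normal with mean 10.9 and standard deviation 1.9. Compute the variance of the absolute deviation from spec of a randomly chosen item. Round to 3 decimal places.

Per component, I: μ=6, E[X²]=72; II: μ=10.9, E[X²]=122.42.
E[X] = 0.41·6 + 0.59·10.9 = 8.891.
E[X²] = 0.41·72 + 0.59·122.42 = 101.748.
Var(X) = E[X²] − (E[X])² = 101.748 − 79.0499 = 22.6979.

22.698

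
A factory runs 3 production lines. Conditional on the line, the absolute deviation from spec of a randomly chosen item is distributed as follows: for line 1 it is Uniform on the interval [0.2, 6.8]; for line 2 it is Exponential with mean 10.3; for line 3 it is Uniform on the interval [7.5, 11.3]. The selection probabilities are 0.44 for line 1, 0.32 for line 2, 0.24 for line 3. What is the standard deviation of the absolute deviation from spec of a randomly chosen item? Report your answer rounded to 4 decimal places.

Per component, 1: μ=3.5, E[X²]=15.88; 2: μ=10.3, E[X²]=212.18; 3: μ=9.4, E[X²]=89.5633.
E[X] = 0.44·3.5 + 0.32·10.3 + 0.24·9.4 = 7.092.
E[X²] = 0.44·15.88 + 0.32·212.18 + 0.24·89.5633 = 96.38.
Var(X) = E[X²] − (E[X])² = 96.38 − 50.2965 = 46.0835.
SD(X) = √46.0835 = 6.78849.

6.7885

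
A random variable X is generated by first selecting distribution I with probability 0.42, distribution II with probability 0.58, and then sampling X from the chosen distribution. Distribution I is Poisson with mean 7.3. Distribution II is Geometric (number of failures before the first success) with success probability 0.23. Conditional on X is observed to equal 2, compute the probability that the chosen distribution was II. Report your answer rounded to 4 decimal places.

Likelihoods P(X=2 | ·): I: 0.0179997; II: 0.136367.
Posterior ∝ prior × likelihood. Numerator for II: 0.58·0.136367 = 0.0790929.
Normalizing constant: 0.42·0.0179997 + 0.58·0.136367 = 0.0866527.
P(II | observation) = 0.0790929 / 0.0866527 = 0.912757.

0.9128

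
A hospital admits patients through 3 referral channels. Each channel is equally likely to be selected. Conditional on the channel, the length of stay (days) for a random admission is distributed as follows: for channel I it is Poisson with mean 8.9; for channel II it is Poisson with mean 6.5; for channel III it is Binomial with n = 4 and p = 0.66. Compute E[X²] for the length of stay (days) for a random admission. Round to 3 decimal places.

For each component E[X²] = Var + (mean)², giving I: 88.11; II: 48.75; III: 7.8672.
Overall E[X²] = 0.333333·88.11 + 0.333333·48.75 + 0.333333·7.8672 = 48.2424.

48.242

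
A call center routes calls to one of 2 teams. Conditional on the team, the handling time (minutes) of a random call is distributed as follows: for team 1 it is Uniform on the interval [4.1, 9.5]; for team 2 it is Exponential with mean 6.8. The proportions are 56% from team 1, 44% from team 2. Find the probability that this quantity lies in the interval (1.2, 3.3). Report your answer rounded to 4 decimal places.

Conditional on each team, P(1.2 < X < 3.3): 1: 0; 2: 0.222707.
By total probability, P(1.2 < X < 3.3) = 0.56·0 + 0.44·0.222707 = 0.0979912.

0.0980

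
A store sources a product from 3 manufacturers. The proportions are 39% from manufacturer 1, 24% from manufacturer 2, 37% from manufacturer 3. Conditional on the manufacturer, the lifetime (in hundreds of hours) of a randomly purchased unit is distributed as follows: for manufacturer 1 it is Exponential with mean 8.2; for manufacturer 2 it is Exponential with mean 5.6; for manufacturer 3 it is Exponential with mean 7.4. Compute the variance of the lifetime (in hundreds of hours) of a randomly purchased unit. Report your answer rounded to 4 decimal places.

55.0240

Per component, 1: μ=8.2, E[X²]=134.48; 2: μ=5.6, E[X²]=62.72; 3: μ=7.4, E[X²]=109.52.
E[X] = 0.39·8.2 + 0.24·5.6 + 0.37·7.4 = 7.28.
E[X²] = 0.39·134.48 + 0.24·62.72 + 0.37·109.52 = 108.022.
Var(X) = E[X²] − (E[X])² = 108.022 − 52.9984 = 55.024.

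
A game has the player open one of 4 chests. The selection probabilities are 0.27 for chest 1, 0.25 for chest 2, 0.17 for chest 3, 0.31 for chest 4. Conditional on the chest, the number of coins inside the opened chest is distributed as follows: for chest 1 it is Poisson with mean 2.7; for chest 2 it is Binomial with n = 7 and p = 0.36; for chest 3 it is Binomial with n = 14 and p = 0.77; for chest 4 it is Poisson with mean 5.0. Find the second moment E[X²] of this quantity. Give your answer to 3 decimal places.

34.165

For each component E[X²] = Var + (mean)², giving 1: 9.99; 2: 7.9632; 3: 118.688; 4: 30.
Overall E[X²] = 0.27·9.99 + 0.25·7.9632 + 0.17·118.688 + 0.31·30 = 34.165.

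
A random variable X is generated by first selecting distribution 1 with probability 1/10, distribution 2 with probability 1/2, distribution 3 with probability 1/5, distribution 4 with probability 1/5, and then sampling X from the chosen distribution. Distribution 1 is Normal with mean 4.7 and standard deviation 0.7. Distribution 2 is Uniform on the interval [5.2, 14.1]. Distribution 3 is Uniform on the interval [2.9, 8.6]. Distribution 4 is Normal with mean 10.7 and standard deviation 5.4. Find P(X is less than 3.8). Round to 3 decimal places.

0.062

Conditional on each component, P(X < 3.8): 1: 0.0992714; 2: 0; 3: 0.157895; 4: 0.100664.
By total probability, P(X < 3.8) = 0.1·0.0992714 + 0.5·0 + 0.2·0.157895 + 0.2·0.100664 = 0.0616389.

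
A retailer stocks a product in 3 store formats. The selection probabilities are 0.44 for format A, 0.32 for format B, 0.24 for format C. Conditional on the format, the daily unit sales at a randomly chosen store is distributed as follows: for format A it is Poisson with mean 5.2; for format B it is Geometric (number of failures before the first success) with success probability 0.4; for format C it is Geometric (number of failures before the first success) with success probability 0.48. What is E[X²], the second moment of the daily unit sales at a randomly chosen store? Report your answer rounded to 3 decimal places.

16.929

For each component E[X²] = Var + (mean)², giving A: 32.24; B: 6; C: 3.43056.
Overall E[X²] = 0.44·32.24 + 0.32·6 + 0.24·3.43056 = 16.9289.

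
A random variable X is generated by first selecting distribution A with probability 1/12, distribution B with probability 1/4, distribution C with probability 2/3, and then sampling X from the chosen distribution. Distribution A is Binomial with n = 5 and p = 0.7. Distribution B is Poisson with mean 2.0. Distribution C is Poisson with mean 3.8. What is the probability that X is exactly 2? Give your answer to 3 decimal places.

Conditional on each component, P(X = 2): A: 0.1323; B: 0.270671; C: 0.161517.
By total probability, P(X = 2) = 0.0833333·0.1323 + 0.25·0.270671 + 0.666667·0.161517 = 0.186371.

0.186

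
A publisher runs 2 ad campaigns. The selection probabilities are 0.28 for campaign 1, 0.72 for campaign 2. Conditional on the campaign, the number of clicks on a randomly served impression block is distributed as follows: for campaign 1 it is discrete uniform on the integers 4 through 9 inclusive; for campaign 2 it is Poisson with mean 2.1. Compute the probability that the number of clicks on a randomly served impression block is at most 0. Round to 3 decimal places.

0.088

Conditional on each campaign, P(X ≤ 0): 1: 0; 2: 0.122456.
By total probability, P(X ≤ 0) = 0.28·0 + 0.72·0.122456 = 0.0881686.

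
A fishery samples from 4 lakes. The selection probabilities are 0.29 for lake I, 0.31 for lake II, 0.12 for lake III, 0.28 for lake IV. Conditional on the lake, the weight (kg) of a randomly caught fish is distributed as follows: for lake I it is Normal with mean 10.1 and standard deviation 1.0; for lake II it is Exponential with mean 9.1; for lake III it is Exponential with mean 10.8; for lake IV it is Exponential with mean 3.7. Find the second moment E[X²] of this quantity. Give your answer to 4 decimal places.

116.8751

For each component E[X²] = Var + (mean)², giving I: 103.01; II: 165.62; III: 233.28; IV: 27.38.
Overall E[X²] = 0.29·103.01 + 0.31·165.62 + 0.12·233.28 + 0.28·27.38 = 116.875.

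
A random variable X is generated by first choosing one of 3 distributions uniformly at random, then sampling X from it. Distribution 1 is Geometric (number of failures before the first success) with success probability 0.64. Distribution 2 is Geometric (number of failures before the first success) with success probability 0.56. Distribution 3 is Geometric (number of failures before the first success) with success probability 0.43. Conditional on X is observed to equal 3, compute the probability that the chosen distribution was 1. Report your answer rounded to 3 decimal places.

0.190

Likelihoods P(X=3 | ·): 1: 0.0298598; 2: 0.047703; 3: 0.079633.
Posterior ∝ prior × likelihood. Numerator for 1: 0.333333·0.0298598 = 0.00995328.
Normalizing constant: 0.333333·0.0298598 + 0.333333·0.047703 + 0.333333·0.079633 = 0.0523986.
P(1 | observation) = 0.00995328 / 0.0523986 = 0.189953.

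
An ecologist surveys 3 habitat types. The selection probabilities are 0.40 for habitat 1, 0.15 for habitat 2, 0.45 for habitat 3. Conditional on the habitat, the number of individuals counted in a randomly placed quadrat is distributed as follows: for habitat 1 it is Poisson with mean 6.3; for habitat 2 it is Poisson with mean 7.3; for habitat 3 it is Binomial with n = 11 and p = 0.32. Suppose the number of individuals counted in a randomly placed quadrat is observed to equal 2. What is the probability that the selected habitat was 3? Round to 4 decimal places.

Likelihoods P(X=2 | ·): 1: 0.0364415; 2: 0.0179997; 3: 0.175083.
Posterior ∝ prior × likelihood. Numerator for 3: 0.45·0.175083 = 0.0787871.
Normalizing constant: 0.4·0.0364415 + 0.15·0.0179997 + 0.45·0.175083 = 0.0960637.
P(3 | observation) = 0.0787871 / 0.0960637 = 0.820155.

0.8202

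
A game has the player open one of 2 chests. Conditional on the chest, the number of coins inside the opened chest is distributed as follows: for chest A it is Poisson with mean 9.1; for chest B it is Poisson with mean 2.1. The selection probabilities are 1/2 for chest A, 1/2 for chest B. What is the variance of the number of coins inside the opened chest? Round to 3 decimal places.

17.850

Per component, A: μ=9.1, E[X²]=91.91; B: μ=2.1, E[X²]=6.51.
E[X] = 0.5·9.1 + 0.5·2.1 = 5.6.
E[X²] = 0.5·91.91 + 0.5·6.51 = 49.21.
Var(X) = E[X²] − (E[X])² = 49.21 − 31.36 = 17.85.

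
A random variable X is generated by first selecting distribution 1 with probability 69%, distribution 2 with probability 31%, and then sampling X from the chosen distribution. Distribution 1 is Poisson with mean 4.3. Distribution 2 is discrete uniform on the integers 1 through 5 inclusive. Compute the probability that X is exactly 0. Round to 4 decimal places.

Conditional on each component, P(X = 0): 1: 0.0135686; 2: 0.
By total probability, P(X = 0) = 0.69·0.0135686 + 0.31·0 = 0.00936231.

0.0094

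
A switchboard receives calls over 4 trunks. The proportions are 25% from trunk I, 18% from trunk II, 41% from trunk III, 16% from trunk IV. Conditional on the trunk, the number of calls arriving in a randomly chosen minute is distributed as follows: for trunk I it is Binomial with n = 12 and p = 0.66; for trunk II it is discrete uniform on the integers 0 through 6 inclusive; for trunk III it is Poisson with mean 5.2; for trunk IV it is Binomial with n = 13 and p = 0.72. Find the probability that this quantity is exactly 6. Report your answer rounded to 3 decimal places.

0.122

Conditional on each trunk, P(X = 6): I: 0.11798; II: 0.142857; III: 0.15148; IV: 0.0322566.
By total probability, P(X = 6) = 0.25·0.11798 + 0.18·0.142857 + 0.41·0.15148 + 0.16·0.0322566 = 0.122477.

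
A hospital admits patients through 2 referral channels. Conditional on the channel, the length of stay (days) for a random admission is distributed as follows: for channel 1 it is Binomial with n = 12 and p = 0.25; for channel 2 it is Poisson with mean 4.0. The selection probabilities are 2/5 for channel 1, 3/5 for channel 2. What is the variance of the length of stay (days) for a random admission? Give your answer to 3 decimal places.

3.540

Per component, 1: μ=3, E[X²]=11.25; 2: μ=4, E[X²]=20.
E[X] = 0.4·3 + 0.6·4 = 3.6.
E[X²] = 0.4·11.25 + 0.6·20 = 16.5.
Var(X) = E[X²] − (E[X])² = 16.5 − 12.96 = 3.54.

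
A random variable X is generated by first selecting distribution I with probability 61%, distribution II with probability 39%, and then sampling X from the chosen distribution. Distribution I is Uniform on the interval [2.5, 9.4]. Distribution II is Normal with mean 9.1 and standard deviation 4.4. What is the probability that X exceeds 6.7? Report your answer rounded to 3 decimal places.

Conditional on each component, P(X > 6.7): I: 0.391304; II: 0.70728.
By total probability, P(X > 6.7) = 0.61·0.391304 + 0.39·0.70728 = 0.514535.

0.515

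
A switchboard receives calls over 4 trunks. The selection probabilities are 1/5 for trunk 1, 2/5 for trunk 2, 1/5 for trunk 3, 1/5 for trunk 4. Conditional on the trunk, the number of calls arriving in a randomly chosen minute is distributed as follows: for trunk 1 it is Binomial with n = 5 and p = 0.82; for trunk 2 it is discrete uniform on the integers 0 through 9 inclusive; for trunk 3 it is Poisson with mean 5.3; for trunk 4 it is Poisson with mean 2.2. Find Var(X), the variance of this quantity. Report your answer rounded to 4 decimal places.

6.0212

Per component, 1: μ=4.1, E[X²]=17.548; 2: μ=4.5, E[X²]=28.5; 3: μ=5.3, E[X²]=33.39; 4: μ=2.2, E[X²]=7.04.
E[X] = 0.2·4.1 + 0.4·4.5 + 0.2·5.3 + 0.2·2.2 = 4.12.
E[X²] = 0.2·17.548 + 0.4·28.5 + 0.2·33.39 + 0.2·7.04 = 22.9956.
Var(X) = E[X²] − (E[X])² = 22.9956 − 16.9744 = 6.0212.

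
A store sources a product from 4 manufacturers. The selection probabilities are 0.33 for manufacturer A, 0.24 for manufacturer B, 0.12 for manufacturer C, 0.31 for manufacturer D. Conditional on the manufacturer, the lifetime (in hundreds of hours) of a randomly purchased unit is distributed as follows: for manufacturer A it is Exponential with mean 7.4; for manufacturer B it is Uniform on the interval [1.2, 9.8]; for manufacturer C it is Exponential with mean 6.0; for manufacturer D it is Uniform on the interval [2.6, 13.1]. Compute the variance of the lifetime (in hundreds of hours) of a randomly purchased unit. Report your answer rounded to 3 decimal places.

Per component, A: μ=7.4, E[X²]=109.52; B: μ=5.5, E[X²]=36.4133; C: μ=6, E[X²]=72; D: μ=7.85, E[X²]=70.81.
E[X] = 0.33·7.4 + 0.24·5.5 + 0.12·6 + 0.31·7.85 = 6.9155.
E[X²] = 0.33·109.52 + 0.24·36.4133 + 0.12·72 + 0.31·70.81 = 75.4719.
Var(X) = E[X²] − (E[X])² = 75.4719 − 47.8241 = 27.6478.

27.648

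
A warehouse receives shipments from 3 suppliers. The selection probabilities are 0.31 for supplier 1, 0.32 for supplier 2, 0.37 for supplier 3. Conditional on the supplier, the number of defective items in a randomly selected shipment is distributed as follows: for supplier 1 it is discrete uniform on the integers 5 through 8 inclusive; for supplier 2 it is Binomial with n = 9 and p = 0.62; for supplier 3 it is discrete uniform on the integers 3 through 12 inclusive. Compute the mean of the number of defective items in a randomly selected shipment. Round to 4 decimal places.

Component means — 1: 6.5; 2: 5.58; 3: 7.5.
E[X] = 0.31·6.5 + 0.32·5.58 + 0.37·7.5 = 6.5756.

6.5756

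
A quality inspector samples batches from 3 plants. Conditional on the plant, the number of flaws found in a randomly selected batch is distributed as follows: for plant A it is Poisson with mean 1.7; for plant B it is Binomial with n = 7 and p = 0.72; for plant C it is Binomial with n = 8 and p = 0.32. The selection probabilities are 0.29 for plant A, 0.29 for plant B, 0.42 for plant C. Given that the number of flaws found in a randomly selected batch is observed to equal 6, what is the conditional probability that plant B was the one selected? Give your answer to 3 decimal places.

0.912

Likelihoods P(X=6 | ·): A: 0.00612436; B: 0.273056; C: 0.013902.
Posterior ∝ prior × likelihood. Numerator for B: 0.29·0.273056 = 0.0791861.
Normalizing constant: 0.29·0.00612436 + 0.29·0.273056 + 0.42·0.013902 = 0.086801.
P(B | observation) = 0.0791861 / 0.086801 = 0.912272.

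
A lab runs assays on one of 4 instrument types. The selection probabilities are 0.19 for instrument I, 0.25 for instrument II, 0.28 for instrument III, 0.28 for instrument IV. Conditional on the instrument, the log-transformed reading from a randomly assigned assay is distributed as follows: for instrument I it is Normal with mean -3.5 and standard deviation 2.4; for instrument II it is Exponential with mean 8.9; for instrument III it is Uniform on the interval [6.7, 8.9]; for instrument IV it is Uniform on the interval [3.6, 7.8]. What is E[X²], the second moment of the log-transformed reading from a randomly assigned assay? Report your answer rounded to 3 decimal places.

For each component E[X²] = Var + (mean)², giving I: 18.01; II: 158.42; III: 61.2433; IV: 33.96.
Overall E[X²] = 0.19·18.01 + 0.25·158.42 + 0.28·61.2433 + 0.28·33.96 = 69.6838.

69.684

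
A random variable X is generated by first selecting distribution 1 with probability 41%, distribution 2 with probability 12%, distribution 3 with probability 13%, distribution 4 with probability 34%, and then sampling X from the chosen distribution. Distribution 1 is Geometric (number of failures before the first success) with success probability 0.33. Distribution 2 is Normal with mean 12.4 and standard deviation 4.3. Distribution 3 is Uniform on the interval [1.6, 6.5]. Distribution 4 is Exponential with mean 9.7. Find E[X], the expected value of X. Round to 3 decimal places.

Component means — 1: 2.0303; 2: 12.4; 3: 4.05; 4: 9.7.
E[X] = 0.41·2.0303 + 0.12·12.4 + 0.13·4.05 + 0.34·9.7 = 6.14492.

6.145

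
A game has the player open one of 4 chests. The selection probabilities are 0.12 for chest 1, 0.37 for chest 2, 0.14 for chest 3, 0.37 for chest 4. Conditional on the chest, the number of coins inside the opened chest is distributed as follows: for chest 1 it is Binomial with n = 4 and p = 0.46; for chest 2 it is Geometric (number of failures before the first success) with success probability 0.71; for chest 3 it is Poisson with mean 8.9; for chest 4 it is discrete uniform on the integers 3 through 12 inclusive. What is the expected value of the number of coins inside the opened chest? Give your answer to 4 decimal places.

4.3929

Component means — 1: 1.84; 2: 0.408451; 3: 8.9; 4: 7.5.
E[X] = 0.12·1.84 + 0.37·0.408451 + 0.14·8.9 + 0.37·7.5 = 4.39293.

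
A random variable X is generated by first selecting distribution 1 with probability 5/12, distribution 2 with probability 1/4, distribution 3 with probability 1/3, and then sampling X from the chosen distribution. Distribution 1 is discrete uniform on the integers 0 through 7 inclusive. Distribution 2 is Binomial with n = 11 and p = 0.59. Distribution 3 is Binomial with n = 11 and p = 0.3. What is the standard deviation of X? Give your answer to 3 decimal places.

2.325

Per component, 1: μ=3.5, E[X²]=17.5; 2: μ=6.49, E[X²]=44.781; 3: μ=3.3, E[X²]=13.2.
E[X] = 0.416667·3.5 + 0.25·6.49 + 0.333333·3.3 = 4.18083.
E[X²] = 0.416667·17.5 + 0.25·44.781 + 0.333333·13.2 = 22.8869.
Var(X) = E[X²] − (E[X])² = 22.8869 − 17.4794 = 5.40755.
SD(X) = √5.40755 = 2.32541.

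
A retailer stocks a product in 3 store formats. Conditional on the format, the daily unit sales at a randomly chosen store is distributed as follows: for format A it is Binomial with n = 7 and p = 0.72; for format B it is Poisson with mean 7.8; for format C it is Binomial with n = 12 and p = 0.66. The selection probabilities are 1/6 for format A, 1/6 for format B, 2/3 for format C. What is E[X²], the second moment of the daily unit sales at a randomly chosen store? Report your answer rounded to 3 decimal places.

59.522

For each component E[X²] = Var + (mean)², giving A: 26.8128; B: 68.64; C: 65.4192.
Overall E[X²] = 0.166667·26.8128 + 0.166667·68.64 + 0.666667·65.4192 = 59.5216.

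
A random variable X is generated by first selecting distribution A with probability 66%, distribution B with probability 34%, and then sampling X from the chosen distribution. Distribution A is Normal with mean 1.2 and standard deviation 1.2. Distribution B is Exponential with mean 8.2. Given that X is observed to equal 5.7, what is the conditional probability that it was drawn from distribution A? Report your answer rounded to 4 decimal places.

0.0093

Likelihoods f(5.7 | ·): A: 0.00029383; B: 0.0608553.
Posterior ∝ prior × likelihood. Numerator for A: 0.66·0.00029383 = 0.000193928.
Normalizing constant: 0.66·0.00029383 + 0.34·0.0608553 = 0.0208847.
P(A | observation) = 0.000193928 / 0.0208847 = 0.00928562.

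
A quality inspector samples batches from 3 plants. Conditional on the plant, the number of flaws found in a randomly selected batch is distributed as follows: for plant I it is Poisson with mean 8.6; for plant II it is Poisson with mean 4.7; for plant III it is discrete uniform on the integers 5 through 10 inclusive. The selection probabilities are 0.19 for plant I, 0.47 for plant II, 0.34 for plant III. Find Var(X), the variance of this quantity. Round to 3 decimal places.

7.524

Per component, I: μ=8.6, E[X²]=82.56; II: μ=4.7, E[X²]=26.79; III: μ=7.5, E[X²]=59.1667.
E[X] = 0.19·8.6 + 0.47·4.7 + 0.34·7.5 = 6.393.
E[X²] = 0.19·82.56 + 0.47·26.79 + 0.34·59.1667 = 48.3944.
Var(X) = E[X²] − (E[X])² = 48.3944 − 40.8704 = 7.52392.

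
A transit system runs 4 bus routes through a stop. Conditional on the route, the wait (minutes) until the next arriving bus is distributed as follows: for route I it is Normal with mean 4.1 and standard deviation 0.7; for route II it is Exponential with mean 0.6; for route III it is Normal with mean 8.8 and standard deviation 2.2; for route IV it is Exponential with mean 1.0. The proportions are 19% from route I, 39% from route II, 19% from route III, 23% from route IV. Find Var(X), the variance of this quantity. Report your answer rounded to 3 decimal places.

11.164

Per component, I: μ=4.1, E[X²]=17.3; II: μ=0.6, E[X²]=0.72; III: μ=8.8, E[X²]=82.28; IV: μ=1, E[X²]=2.
E[X] = 0.19·4.1 + 0.39·0.6 + 0.19·8.8 + 0.23·1 = 2.915.
E[X²] = 0.19·17.3 + 0.39·0.72 + 0.19·82.28 + 0.23·2 = 19.661.
Var(X) = E[X²] − (E[X])² = 19.661 − 8.49723 = 11.1638.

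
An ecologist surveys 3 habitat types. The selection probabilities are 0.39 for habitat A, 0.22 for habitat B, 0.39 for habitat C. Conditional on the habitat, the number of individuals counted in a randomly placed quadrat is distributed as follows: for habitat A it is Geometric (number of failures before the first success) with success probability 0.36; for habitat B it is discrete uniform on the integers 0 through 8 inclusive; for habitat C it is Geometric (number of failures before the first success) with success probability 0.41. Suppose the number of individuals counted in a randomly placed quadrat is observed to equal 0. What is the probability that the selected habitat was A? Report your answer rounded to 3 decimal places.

Likelihoods P(X=0 | ·): A: 0.36; B: 0.111111; C: 0.41.
Posterior ∝ prior × likelihood. Numerator for A: 0.39·0.36 = 0.1404.
Normalizing constant: 0.39·0.36 + 0.22·0.111111 + 0.39·0.41 = 0.324744.
P(A | observation) = 0.1404 / 0.324744 = 0.43234.

0.432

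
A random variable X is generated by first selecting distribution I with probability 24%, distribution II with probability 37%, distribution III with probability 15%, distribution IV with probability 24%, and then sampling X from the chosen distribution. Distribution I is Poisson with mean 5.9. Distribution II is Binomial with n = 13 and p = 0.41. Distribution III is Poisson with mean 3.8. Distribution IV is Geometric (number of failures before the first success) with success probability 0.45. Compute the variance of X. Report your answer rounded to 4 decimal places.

7.1169

Per component, I: μ=5.9, E[X²]=40.71; II: μ=5.33, E[X²]=31.5536; III: μ=3.8, E[X²]=18.24; IV: μ=1.22222, E[X²]=4.20988.
E[X] = 0.24·5.9 + 0.37·5.33 + 0.15·3.8 + 0.24·1.22222 = 4.25143.
E[X²] = 0.24·40.71 + 0.37·31.5536 + 0.15·18.24 + 0.24·4.20988 = 25.1916.
Var(X) = E[X²] − (E[X])² = 25.1916 − 18.0747 = 7.11692.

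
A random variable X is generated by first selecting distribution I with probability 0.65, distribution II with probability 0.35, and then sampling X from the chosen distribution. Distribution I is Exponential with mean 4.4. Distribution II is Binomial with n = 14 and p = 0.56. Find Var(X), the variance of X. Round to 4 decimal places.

Per component, I: μ=4.4, E[X²]=38.72; II: μ=7.84, E[X²]=64.9152.
E[X] = 0.65·4.4 + 0.35·7.84 = 5.604.
E[X²] = 0.65·38.72 + 0.35·64.9152 = 47.8883.
Var(X) = E[X²] − (E[X])² = 47.8883 − 31.4048 = 16.4835.

16.4835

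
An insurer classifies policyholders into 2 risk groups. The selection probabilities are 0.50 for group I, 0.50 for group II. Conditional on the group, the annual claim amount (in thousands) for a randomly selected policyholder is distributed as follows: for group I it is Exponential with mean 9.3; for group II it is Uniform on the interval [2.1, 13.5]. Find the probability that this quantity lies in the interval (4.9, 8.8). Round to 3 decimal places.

Conditional on each group, P(4.9 < X < 8.8): I: 0.202244; II: 0.342105.
By total probability, P(4.9 < X < 8.8) = 0.5·0.202244 + 0.5·0.342105 = 0.272175.

0.272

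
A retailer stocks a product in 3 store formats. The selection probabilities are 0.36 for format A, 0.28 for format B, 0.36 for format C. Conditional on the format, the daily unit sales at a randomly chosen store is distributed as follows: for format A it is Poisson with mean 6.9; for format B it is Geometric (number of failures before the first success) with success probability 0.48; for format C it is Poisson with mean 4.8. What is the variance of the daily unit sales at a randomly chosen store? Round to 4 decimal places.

Per component, A: μ=6.9, E[X²]=54.51; B: μ=1.08333, E[X²]=3.43056; C: μ=4.8, E[X²]=27.84.
E[X] = 0.36·6.9 + 0.28·1.08333 + 0.36·4.8 = 4.51533.
E[X²] = 0.36·54.51 + 0.28·3.43056 + 0.36·27.84 = 30.6066.
Var(X) = E[X²] − (E[X])² = 30.6066 − 20.3882 = 10.2183.

10.2183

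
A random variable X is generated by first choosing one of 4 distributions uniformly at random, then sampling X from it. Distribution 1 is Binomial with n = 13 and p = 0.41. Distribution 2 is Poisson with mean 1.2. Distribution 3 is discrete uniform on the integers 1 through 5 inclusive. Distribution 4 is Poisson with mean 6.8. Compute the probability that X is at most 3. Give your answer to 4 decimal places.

Conditional on each component, P(X ≤ 3): 1: 0.150821; 2: 0.966231; 3: 0.6; 4: 0.0928057.
By total probability, P(X ≤ 3) = 0.25·0.150821 + 0.25·0.966231 + 0.25·0.6 + 0.25·0.0928057 = 0.452464.

0.4525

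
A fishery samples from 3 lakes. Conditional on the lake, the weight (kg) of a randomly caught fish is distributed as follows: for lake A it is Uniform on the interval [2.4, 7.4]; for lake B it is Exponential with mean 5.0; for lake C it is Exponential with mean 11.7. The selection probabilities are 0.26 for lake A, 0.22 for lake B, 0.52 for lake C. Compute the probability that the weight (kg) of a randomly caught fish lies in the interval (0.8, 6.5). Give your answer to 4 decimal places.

Conditional on each lake, P(0.8 < X < 6.5): A: 0.82; B: 0.579612; C: 0.360156.
By total probability, P(0.8 < X < 6.5) = 0.26·0.82 + 0.22·0.579612 + 0.52·0.360156 = 0.527996.

0.5280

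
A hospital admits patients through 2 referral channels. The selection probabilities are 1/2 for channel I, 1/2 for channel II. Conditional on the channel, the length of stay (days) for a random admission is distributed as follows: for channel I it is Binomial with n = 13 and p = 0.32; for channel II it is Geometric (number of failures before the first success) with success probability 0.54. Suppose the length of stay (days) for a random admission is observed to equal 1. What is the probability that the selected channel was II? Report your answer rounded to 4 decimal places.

0.8593

Likelihoods P(X=1 | ·): I: 0.0406631; II: 0.2484.
Posterior ∝ prior × likelihood. Numerator for II: 0.5·0.2484 = 0.1242.
Normalizing constant: 0.5·0.0406631 + 0.5·0.2484 = 0.144532.
P(II | observation) = 0.1242 / 0.144532 = 0.859328.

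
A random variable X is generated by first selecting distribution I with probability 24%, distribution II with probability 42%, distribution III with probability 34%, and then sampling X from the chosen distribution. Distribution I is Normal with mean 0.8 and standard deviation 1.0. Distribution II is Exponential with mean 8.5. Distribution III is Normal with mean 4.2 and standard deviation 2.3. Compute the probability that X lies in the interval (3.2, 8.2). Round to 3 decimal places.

0.343

Conditional on each component, P(3.2 < X < 8.2): I: 0.00819754; II: 0.305184; III: 0.627134.
By total probability, P(3.2 < X < 8.2) = 0.24·0.00819754 + 0.42·0.305184 + 0.34·0.627134 = 0.34337.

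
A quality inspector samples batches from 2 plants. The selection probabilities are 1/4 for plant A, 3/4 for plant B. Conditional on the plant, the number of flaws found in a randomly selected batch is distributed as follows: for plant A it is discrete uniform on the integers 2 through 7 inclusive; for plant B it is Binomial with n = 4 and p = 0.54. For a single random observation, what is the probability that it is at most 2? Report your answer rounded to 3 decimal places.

Conditional on each plant, P(X ≤ 2): A: 0.166667; B: 0.625236.
By total probability, P(X ≤ 2) = 0.25·0.166667 + 0.75·0.625236 = 0.510593.

0.511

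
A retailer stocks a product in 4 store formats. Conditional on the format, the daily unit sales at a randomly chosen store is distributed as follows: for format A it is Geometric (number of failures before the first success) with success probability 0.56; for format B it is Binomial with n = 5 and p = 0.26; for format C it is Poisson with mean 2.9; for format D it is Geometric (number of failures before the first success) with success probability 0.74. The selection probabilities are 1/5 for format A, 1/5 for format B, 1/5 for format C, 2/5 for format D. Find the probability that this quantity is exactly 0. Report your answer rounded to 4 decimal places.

0.4634

Conditional on each format, P(X = 0): A: 0.56; B: 0.221901; C: 0.0550232; D: 0.74.
By total probability, P(X = 0) = 0.2·0.56 + 0.2·0.221901 + 0.2·0.0550232 + 0.4·0.74 = 0.463385.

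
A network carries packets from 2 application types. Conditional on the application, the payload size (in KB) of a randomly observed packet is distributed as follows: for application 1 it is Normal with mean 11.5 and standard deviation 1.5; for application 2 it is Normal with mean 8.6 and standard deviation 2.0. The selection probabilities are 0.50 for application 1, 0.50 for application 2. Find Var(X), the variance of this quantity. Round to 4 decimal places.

Per component, 1: μ=11.5, E[X²]=134.5; 2: μ=8.6, E[X²]=77.96.
E[X] = 0.5·11.5 + 0.5·8.6 = 10.05.
E[X²] = 0.5·134.5 + 0.5·77.96 = 106.23.
Var(X) = E[X²] − (E[X])² = 106.23 − 101.003 = 5.2275.

5.2275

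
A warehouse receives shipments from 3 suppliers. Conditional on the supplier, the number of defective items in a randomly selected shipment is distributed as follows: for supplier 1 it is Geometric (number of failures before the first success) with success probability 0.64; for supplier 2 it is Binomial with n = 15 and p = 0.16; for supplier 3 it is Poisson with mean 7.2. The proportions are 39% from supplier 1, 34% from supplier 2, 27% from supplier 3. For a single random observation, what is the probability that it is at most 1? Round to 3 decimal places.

Conditional on each supplier, P(X ≤ 1): 1: 0.8704; 2: 0.282134; 3: 0.006122.
By total probability, P(X ≤ 1) = 0.39·0.8704 + 0.34·0.282134 + 0.27·0.006122 = 0.437034.

0.437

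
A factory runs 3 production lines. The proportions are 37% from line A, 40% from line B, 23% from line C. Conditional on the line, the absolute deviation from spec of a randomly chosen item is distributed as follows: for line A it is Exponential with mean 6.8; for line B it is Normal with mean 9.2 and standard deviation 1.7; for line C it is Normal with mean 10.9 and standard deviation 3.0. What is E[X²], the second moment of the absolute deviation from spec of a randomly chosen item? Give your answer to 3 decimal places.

98.626

For each component E[X²] = Var + (mean)², giving A: 92.48; B: 87.53; C: 127.81.
Overall E[X²] = 0.37·92.48 + 0.4·87.53 + 0.23·127.81 = 98.6259.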